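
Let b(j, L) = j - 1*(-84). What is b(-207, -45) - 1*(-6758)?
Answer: 6635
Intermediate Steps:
b(j, L) = 84 + j (b(j, L) = j + 84 = 84 + j)
b(-207, -45) - 1*(-6758) = (84 - 207) - 1*(-6758) = -123 + 6758 = 6635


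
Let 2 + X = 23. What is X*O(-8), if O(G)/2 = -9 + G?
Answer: -714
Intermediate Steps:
X = 21 (X = -2 + 23 = 21)
O(G) = -18 + 2*G (O(G) = 2*(-9 + G) = -18 + 2*G)
X*O(-8) = 21*(-18 + 2*(-8)) = 21*(-18 - 16) = 21*(-34) = -714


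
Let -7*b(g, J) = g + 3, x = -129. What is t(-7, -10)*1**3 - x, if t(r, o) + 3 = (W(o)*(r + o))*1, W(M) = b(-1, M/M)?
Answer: 916/7 ≈ 130.86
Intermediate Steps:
b(g, J) = -3/7 - g/7 (b(g, J) = -(g + 3)/7 = -(3 + g)/7 = -3/7 - g/7)
W(M) = -2/7 (W(M) = -3/7 - 1/7*(-1) = -3/7 + 1/7 = -2/7)
t(r, o) = -3 - 2*o/7 - 2*r/7 (t(r, o) = -3 - 2*(r + o)/7*1 = -3 - 2*(o + r)/7*1 = -3 + (-2*o/7 - 2*r/7)*1 = -3 + (-2*o/7 - 2*r/7) = -3 - 2*o/7 - 2*r/7)
t(-7, -10)*1**3 - x = (-3 - 2/7*(-10) - 2/7*(-7))*1**3 - 1*(-129) = (-3 + 20/7 + 2)*1 + 129 = (13/7)*1 + 129 = 13/7 + 129 = 916/7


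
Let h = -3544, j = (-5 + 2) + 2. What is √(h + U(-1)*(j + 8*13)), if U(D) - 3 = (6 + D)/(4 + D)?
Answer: I*√27570/3 ≈ 55.347*I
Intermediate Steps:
j = -1 (j = -3 + 2 = -1)
U(D) = 3 + (6 + D)/(4 + D)
√(h + U(-1)*(j + 8*13)) = √(-3544 + (2*(9 + 2*(-1))/(4 - 1))*(-1 + 8*13)) = √(-3544 + (2*(9 - 2)/3)*(-1 + 104)) = √(-3544 + (2*(⅓)*7)*103) = √(-3544 + (14/3)*103) = √(-3544 + 1442/3) = √(-9190/3) = I*√27570/3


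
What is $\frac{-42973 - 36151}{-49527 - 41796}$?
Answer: $\frac{79124}{91323} \approx 0.86642$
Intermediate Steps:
$\frac{-42973 - 36151}{-49527 - 41796} = - \frac{79124}{-91323} = \left(-79124\right) \left(- \frac{1}{91323}\right) = \frac{79124}{91323}$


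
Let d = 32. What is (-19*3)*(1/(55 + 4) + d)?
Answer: -107673/59 ≈ -1825.0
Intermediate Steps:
(-19*3)*(1/(55 + 4) + d) = (-19*3)*(1/(55 + 4) + 32) = -57*(1/59 + 32) = -57*1889/59 = -107673/59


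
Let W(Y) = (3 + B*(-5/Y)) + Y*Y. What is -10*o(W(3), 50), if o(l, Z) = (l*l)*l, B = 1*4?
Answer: -40960/27 ≈ -1517.0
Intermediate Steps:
B = 4
W(Y) = 3 + Y² - 20/Y (W(Y) = (3 + 4*(-5/Y)) + Y*Y = (3 - 20/Y) + Y² = 3 + Y² - 20/Y)
o(l, Z) = l³ (o(l, Z) = l²*l = l³)
-10*o(W(3), 50) = -10*(3 + 3² - 20/3)³ = -10*(3 + 9 - 20*⅓)³ = -10*(3 + 9 - 20/3)³ = -10*(16/3)³ = -10*4096/27 = -40960/27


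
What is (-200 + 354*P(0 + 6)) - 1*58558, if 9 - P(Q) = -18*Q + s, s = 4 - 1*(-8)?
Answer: -21588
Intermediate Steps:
s = 12 (s = 4 + 8 = 12)
P(Q) = -3 + 18*Q (P(Q) = 9 - (-18*Q + 12) = 9 - (12 - 18*Q) = 9 + (-12 + 18*Q) = -3 + 18*Q)
(-200 + 354*P(0 + 6)) - 1*58558 = (-200 + 354*(-3 + 18*(0 + 6))) - 1*58558 = (-200 + 354*(-3 + 18*6)) - 58558 = (-200 + 354*(-3 + 108)) - 58558 = (-200 + 354*105) - 58558 = (-200 + 37170) - 58558 = 36970 - 58558 = -21588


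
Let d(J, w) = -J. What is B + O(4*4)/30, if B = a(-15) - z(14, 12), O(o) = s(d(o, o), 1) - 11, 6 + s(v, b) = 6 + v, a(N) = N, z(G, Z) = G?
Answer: -299/10 ≈ -29.900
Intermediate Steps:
s(v, b) = v (s(v, b) = -6 + (6 + v) = v)
O(o) = -11 - o (O(o) = -o - 11 = -11 - o)
B = -29 (B = -15 - 1*14 = -15 - 14 = -29)
B + O(4*4)/30 = -29 + (-11 - 4*4)/30 = -29 + (-11 - 1*16)*(1/30) = -29 + (-11 - 16)*(1/30) = -29 - 27*1/30 = -29 - 9/10 = -299/10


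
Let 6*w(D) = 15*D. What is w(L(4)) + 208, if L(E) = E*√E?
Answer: 228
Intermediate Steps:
L(E) = E^(3/2)
w(D) = 5*D/2 (w(D) = (15*D)/6 = 5*D/2)
w(L(4)) + 208 = 5*4^(3/2)/2 + 208 = (5/2)*8 + 208 = 20 + 208 = 228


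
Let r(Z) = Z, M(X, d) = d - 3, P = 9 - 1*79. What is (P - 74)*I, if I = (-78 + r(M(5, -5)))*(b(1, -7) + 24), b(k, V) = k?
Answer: 309600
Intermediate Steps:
P = -70 (P = 9 - 79 = -70)
M(X, d) = -3 + d
I = -2150 (I = (-78 + (-3 - 5))*(1 + 24) = (-78 - 8)*25 = -86*25 = -2150)
(P - 74)*I = (-70 - 74)*(-2150) = -144*(-2150) = 309600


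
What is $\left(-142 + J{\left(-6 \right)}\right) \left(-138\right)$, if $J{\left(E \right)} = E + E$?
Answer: $21252$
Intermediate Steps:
$J{\left(E \right)} = 2 E$
$\left(-142 + J{\left(-6 \right)}\right) \left(-138\right) = \left(-142 + 2 \left(-6\right)\right) \left(-138\right) = \left(-142 - 12\right) \left(-138\right) = \left(-154\right) \left(-138\right) = 21252$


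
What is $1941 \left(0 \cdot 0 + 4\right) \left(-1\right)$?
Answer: $-7764$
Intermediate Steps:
$1941 \left(0 \cdot 0 + 4\right) \left(-1\right) = 1941 \left(0 + 4\right) \left(-1\right) = 1941 \cdot 4 \left(-1\right) = 1941 \left(-4\right) = -7764$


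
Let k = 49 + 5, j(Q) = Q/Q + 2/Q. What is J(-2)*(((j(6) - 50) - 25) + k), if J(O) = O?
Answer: 118/3 ≈ 39.333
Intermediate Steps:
j(Q) = 1 + 2/Q
k = 54
J(-2)*(((j(6) - 50) - 25) + k) = -2*((((2 + 6)/6 - 50) - 25) + 54) = -2*((((⅙)*8 - 50) - 25) + 54) = -2*(((4/3 - 50) - 25) + 54) = -2*((-146/3 - 25) + 54) = -2*(-221/3 + 54) = -2*(-59/3) = 118/3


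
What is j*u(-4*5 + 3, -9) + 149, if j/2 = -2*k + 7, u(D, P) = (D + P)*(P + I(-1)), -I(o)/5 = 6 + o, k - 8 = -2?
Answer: -8691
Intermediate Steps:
k = 6 (k = 8 - 2 = 6)
I(o) = -30 - 5*o (I(o) = -5*(6 + o) = -30 - 5*o)
u(D, P) = (-25 + P)*(D + P) (u(D, P) = (D + P)*(P + (-30 - 5*(-1))) = (D + P)*(P + (-30 + 5)) = (D + P)*(P - 25) = (D + P)*(-25 + P) = (-25 + P)*(D + P))
j = -10 (j = 2*(-2*6 + 7) = 2*(-12 + 7) = 2*(-5) = -10)
j*u(-4*5 + 3, -9) + 149 = -10*((-9)**2 - 25*(-4*5 + 3) - 25*(-9) + (-4*5 + 3)*(-9)) + 149 = -10*(81 - 25*(-20 + 3) + 225 + (-20 + 3)*(-9)) + 149 = -10*(81 - 25*(-17) + 225 - 17*(-9)) + 149 = -10*(81 + 425 + 225 + 153) + 149 = -10*884 + 149 = -8840 + 149 = -8691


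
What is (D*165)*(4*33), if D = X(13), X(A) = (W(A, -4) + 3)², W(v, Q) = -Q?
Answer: 1067220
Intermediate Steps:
X(A) = 49 (X(A) = (-1*(-4) + 3)² = (4 + 3)² = 7² = 49)
D = 49
(D*165)*(4*33) = (49*165)*(4*33) = 8085*132 = 1067220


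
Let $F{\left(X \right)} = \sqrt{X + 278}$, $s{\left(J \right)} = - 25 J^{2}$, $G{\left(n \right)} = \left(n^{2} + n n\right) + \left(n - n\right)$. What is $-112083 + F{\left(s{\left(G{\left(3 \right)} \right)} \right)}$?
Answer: $-112083 + i \sqrt{7822} \approx -1.1208 \cdot 10^{5} + 88.442 i$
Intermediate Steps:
$G{\left(n \right)} = 2 n^{2}$ ($G{\left(n \right)} = \left(n^{2} + n^{2}\right) + 0 = 2 n^{2} + 0 = 2 n^{2}$)
$F{\left(X \right)} = \sqrt{278 + X}$
$-112083 + F{\left(s{\left(G{\left(3 \right)} \right)} \right)} = -112083 + \sqrt{278 - 25 \left(2 \cdot 3^{2}\right)^{2}} = -112083 + \sqrt{278 - 25 \left(2 \cdot 9\right)^{2}} = -112083 + \sqrt{278 - 25 \cdot 18^{2}} = -112083 + \sqrt{278 - 8100} = -112083 + \sqrt{-7822} = -112083 + i \sqrt{7822}$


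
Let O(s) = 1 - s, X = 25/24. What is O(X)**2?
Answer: 1/576 ≈ 0.0017361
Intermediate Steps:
X = 25/24 (X = 25*(1/24) = 25/24 ≈ 1.0417)
O(X)**2 = (1 - 1*25/24)**2 = (1 - 25/24)**2 = (-1/24)**2 = 1/576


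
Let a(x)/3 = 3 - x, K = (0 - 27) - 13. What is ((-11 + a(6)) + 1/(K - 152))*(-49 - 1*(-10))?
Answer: 49933/64 ≈ 780.20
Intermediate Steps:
K = -40 (K = -27 - 13 = -40)
a(x) = 9 - 3*x (a(x) = 3*(3 - x) = 9 - 3*x)
((-11 + a(6)) + 1/(K - 152))*(-49 - 1*(-10)) = ((-11 + (9 - 3*6)) + 1/(-40 - 152))*(-49 - 1*(-10)) = ((-11 + (9 - 18)) + 1/(-192))*(-49 + 10) = ((-11 - 9) - 1/192)*(-39) = (-20 - 1/192)*(-39) = -3841/192*(-39) = 49933/64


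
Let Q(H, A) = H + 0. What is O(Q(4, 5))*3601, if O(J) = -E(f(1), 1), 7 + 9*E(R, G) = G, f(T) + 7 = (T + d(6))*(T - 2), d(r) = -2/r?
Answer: 7202/3 ≈ 2400.7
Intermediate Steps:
Q(H, A) = H
f(T) = -7 + (-2 + T)*(-⅓ + T) (f(T) = -7 + (T - 2/6)*(T - 2) = -7 + (T - 2*⅙)*(-2 + T) = -7 + (T - ⅓)*(-2 + T) = -7 + (-⅓ + T)*(-2 + T) = -7 + (-2 + T)*(-⅓ + T))
E(R, G) = -7/9 + G/9
O(J) = ⅔ (O(J) = -(-7/9 + (⅑)*1) = -(-7/9 + ⅑) = -1*(-⅔) = ⅔)
O(Q(4, 5))*3601 = (⅔)*3601 = 7202/3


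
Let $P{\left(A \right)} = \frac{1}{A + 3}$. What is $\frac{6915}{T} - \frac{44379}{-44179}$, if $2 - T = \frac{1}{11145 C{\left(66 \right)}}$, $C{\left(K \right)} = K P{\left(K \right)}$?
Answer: $\frac{74926763457453}{21663481903} \approx 3458.7$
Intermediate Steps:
$P{\left(A \right)} = \frac{1}{3 + A}$
$C{\left(K \right)} = \frac{K}{3 + K}$
$T = \frac{490357}{245190}$ ($T = 2 - \frac{1}{11145 \frac{66}{3 + 66}} = 2 - \frac{1}{11145 \cdot \frac{66}{69}} = 2 - \frac{1}{11145 \cdot 66 \cdot \frac{1}{69}} = 2 - \frac{1}{11145 \cdot \frac{22}{23}} = 2 - \frac{1}{11145} \cdot \frac{23}{22} = 2 - \frac{23}{245190} = \frac{490357}{245190} \approx 1.9999$)
$\frac{6915}{T} - \frac{44379}{-44179} = \frac{6915}{\frac{490357}{245190}} - \frac{44379}{-44179} = 6915 \cdot \frac{245190}{490357} - - \frac{44379}{44179} = \frac{1695488850}{490357} + \frac{44379}{44179} = \frac{74926763457453}{21663481903}$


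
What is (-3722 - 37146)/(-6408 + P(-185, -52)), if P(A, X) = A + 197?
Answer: 10217/1599 ≈ 6.3896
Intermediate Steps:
P(A, X) = 197 + A
(-3722 - 37146)/(-6408 + P(-185, -52)) = (-3722 - 37146)/(-6408 + (197 - 185)) = -40868/(-6408 + 12) = -40868/(-6396) = -40868*(-1/6396) = 10217/1599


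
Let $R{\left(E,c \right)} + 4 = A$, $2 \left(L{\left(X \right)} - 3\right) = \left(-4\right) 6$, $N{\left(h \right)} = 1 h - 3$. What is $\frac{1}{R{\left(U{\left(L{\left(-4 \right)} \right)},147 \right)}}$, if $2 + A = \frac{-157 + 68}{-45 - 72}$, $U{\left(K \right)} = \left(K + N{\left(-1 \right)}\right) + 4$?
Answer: $- \frac{117}{613} \approx -0.19086$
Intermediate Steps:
$N{\left(h \right)} = -3 + h$ ($N{\left(h \right)} = h - 3 = -3 + h$)
$L{\left(X \right)} = -9$ ($L{\left(X \right)} = 3 + \frac{\left(-4\right) 6}{2} = 3 + \frac{1}{2} \left(-24\right) = 3 - 12 = -9$)
$U{\left(K \right)} = K$ ($U{\left(K \right)} = \left(K - 4\right) + 4 = \left(-4 + K\right) + 4 = K$)
$A = - \frac{145}{117}$ ($A = -2 + \frac{-157 + 68}{-45 - 72} = -2 - \frac{89}{-117} = -2 - - \frac{89}{117} = -2 + \frac{89}{117} = - \frac{145}{117} \approx -1.2393$)
$R{\left(E,c \right)} = - \frac{613}{117}$ ($R{\left(E,c \right)} = -4 - \frac{145}{117} = - \frac{613}{117}$)
$\frac{1}{R{\left(U{\left(L{\left(-4 \right)} \right)},147 \right)}} = \frac{1}{- \frac{613}{117}} = - \frac{117}{613}$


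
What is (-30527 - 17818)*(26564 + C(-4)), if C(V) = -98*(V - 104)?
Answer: -1795920060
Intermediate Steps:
C(V) = 10192 - 98*V (C(V) = -98*(-104 + V) = 10192 - 98*V)
(-30527 - 17818)*(26564 + C(-4)) = (-30527 - 17818)*(26564 + (10192 - 98*(-4))) = -48345*(26564 + (10192 + 392)) = -48345*(26564 + 10584) = -48345*37148 = -1795920060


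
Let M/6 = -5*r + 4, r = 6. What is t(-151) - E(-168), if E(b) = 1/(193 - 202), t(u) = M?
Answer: -1403/9 ≈ -155.89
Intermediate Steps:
M = -156 (M = 6*(-5*6 + 4) = 6*(-30 + 4) = 6*(-26) = -156)
t(u) = -156
E(b) = -1/9 (E(b) = 1/(-9) = -1/9)
t(-151) - E(-168) = -156 - 1*(-1/9) = -156 + 1/9 = -1403/9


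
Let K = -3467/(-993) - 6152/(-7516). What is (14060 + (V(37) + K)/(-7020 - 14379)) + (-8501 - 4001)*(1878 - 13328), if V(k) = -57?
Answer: 5716064792399299432/39927259953 ≈ 1.4316e+8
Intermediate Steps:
K = 8041727/1865847 (K = -3467*(-1/993) - 6152*(-1/7516) = 3467/993 + 1538/1879 = 8041727/1865847 ≈ 4.3100)
(14060 + (V(37) + K)/(-7020 - 14379)) + (-8501 - 4001)*(1878 - 13328) = (14060 + (-57 + 8041727/1865847)/(-7020 - 14379)) + (-8501 - 4001)*(1878 - 13328) = (14060 - 98311552/1865847/(-21399)) - 12502*(-11450) = (14060 - 98311552/1865847*(-1/21399)) + 143147900 = (14060 + 98311552/39927259953) + 143147900 = 561377373250732/39927259953 + 143147900 = 5716064792399299432/39927259953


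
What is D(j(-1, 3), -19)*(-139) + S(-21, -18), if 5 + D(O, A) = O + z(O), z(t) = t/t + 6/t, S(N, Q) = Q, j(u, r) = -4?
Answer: 2605/2 ≈ 1302.5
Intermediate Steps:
z(t) = 1 + 6/t
D(O, A) = -5 + O + (6 + O)/O (D(O, A) = -5 + (O + (6 + O)/O) = -5 + O + (6 + O)/O)
D(j(-1, 3), -19)*(-139) + S(-21, -18) = (-4 - 4 + 6/(-4))*(-139) - 18 = (-4 - 4 + 6*(-¼))*(-139) - 18 = (-4 - 4 - 3/2)*(-139) - 18 = -19/2*(-139) - 18 = 2641/2 - 18 = 2605/2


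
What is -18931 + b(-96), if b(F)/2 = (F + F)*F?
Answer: 17933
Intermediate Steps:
b(F) = 4*F² (b(F) = 2*((F + F)*F) = 2*((2*F)*F) = 2*(2*F²) = 4*F²)
-18931 + b(-96) = -18931 + 4*(-96)² = -18931 + 4*9216 = -18931 + 36864 = 17933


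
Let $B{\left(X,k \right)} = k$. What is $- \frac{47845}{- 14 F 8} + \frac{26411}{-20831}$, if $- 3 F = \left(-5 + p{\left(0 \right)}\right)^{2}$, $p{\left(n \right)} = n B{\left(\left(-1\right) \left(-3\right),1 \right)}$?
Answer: $- \frac{87540811}{1666480} \approx -52.53$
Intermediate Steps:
$p{\left(n \right)} = n$ ($p{\left(n \right)} = n 1 = n$)
$F = - \frac{25}{3}$ ($F = - \frac{\left(-5 + 0\right)^{2}}{3} = - \frac{\left(-5\right)^{2}}{3} = \left(- \frac{1}{3}\right) 25 = - \frac{25}{3} \approx -8.3333$)
$- \frac{47845}{- 14 F 8} + \frac{26411}{-20831} = - \frac{47845}{\left(-14\right) \left(- \frac{25}{3}\right) 8} + \frac{26411}{-20831} = - \frac{47845}{\frac{350}{3} \cdot 8} + 26411 \left(- \frac{1}{20831}\right) = - \frac{47845}{\frac{2800}{3}} - \frac{26411}{20831} = \left(-47845\right) \frac{3}{2800} - \frac{26411}{20831} = - \frac{4101}{80} - \frac{26411}{20831} = - \frac{87540811}{1666480}$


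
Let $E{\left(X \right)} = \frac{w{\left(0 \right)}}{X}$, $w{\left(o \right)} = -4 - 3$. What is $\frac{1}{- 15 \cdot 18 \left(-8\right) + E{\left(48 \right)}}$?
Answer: $\frac{48}{103673} \approx 0.00046299$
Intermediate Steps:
$w{\left(o \right)} = -7$
$E{\left(X \right)} = - \frac{7}{X}$
$\frac{1}{- 15 \cdot 18 \left(-8\right) + E{\left(48 \right)}} = \frac{1}{- 15 \cdot 18 \left(-8\right) - \frac{7}{48}} = \frac{1}{\left(-15\right) \left(-144\right) - \frac{7}{48}} = \frac{1}{2160 - \frac{7}{48}} = \frac{1}{\frac{103673}{48}} = \frac{48}{103673}$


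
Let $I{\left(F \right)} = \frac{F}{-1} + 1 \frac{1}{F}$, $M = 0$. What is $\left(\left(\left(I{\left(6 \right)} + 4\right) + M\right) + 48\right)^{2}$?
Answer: $\frac{76729}{36} \approx 2131.4$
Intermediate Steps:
$I{\left(F \right)} = \frac{1}{F} - F$ ($I{\left(F \right)} = F \left(-1\right) + \frac{1}{F} = - F + \frac{1}{F} = \frac{1}{F} - F$)
$\left(\left(\left(I{\left(6 \right)} + 4\right) + M\right) + 48\right)^{2} = \left(\left(\left(\left(\frac{1}{6} - 6\right) + 4\right) + 0\right) + 48\right)^{2} = \left(\left(\left(- \frac{35}{6} + 4\right) + 0\right) + 48\right)^{2} = \left(\left(- \frac{11}{6} + 0\right) + 48\right)^{2} = \left(- \frac{11}{6} + 48\right)^{2} = \left(\frac{277}{6}\right)^{2} = \frac{76729}{36}$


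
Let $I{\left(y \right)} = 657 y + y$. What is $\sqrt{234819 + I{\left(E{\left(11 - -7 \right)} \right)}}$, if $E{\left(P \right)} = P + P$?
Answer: $3 \sqrt{28723} \approx 508.44$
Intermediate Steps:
$E{\left(P \right)} = 2 P$
$I{\left(y \right)} = 658 y$
$\sqrt{234819 + I{\left(E{\left(11 - -7 \right)} \right)}} = \sqrt{234819 + 658 \cdot 2 \left(11 - -7\right)} = \sqrt{234819 + 658 \cdot 2 \left(11 + 7\right)} = \sqrt{234819 + 658 \cdot 2 \cdot 18} = \sqrt{234819 + 658 \cdot 36} = \sqrt{234819 + 23688} = \sqrt{258507} = 3 \sqrt{28723}$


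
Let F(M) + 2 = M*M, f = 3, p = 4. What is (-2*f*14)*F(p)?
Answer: -1176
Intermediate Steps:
F(M) = -2 + M**2 (F(M) = -2 + M*M = -2 + M**2)
(-2*f*14)*F(p) = (-2*3*14)*(-2 + 4**2) = (-6*14)*(-2 + 16) = -84*14 = -1176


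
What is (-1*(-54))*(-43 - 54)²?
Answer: 508086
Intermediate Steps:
(-1*(-54))*(-43 - 54)² = 54*(-97)² = 54*9409 = 508086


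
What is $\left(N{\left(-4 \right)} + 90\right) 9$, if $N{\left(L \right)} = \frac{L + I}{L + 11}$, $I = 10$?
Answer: $\frac{5724}{7} \approx 817.71$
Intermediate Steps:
$N{\left(L \right)} = \frac{10 + L}{11 + L}$ ($N{\left(L \right)} = \frac{L + 10}{L + 11} = \frac{10 + L}{11 + L}$)
$\left(N{\left(-4 \right)} + 90\right) 9 = \left(\frac{10 - 4}{11 - 4} + 90\right) 9 = \left(\frac{1}{7} \cdot 6 + 90\right) 9 = \left(\frac{6}{7} + 90\right) 9 = \frac{636}{7} \cdot 9 = \frac{5724}{7}$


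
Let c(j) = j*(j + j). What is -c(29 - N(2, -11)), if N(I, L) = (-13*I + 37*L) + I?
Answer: -423200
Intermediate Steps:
N(I, L) = -12*I + 37*L
c(j) = 2*j² (c(j) = j*(2*j) = 2*j²)
-c(29 - N(2, -11)) = -2*(29 - (-12*2 + 37*(-11)))² = -2*(29 - (-24 - 407))² = -2*(29 - 1*(-431))² = -2*(29 + 431)² = -2*460² = -2*211600 = -1*423200 = -423200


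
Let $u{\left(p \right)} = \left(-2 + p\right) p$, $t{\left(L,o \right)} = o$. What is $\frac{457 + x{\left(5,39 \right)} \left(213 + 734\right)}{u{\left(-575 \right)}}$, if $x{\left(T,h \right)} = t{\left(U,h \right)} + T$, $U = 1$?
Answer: $\frac{1685}{13271} \approx 0.12697$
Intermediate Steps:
$x{\left(T,h \right)} = T + h$ ($x{\left(T,h \right)} = h + T = T + h$)
$u{\left(p \right)} = p \left(-2 + p\right)$
$\frac{457 + x{\left(5,39 \right)} \left(213 + 734\right)}{u{\left(-575 \right)}} = \frac{457 + \left(5 + 39\right) \left(213 + 734\right)}{\left(-575\right) \left(-2 - 575\right)} = \frac{457 + 44 \cdot 947}{\left(-575\right) \left(-577\right)} = \frac{457 + 41668}{331775} = 42125 \cdot \frac{1}{331775} = \frac{1685}{13271}$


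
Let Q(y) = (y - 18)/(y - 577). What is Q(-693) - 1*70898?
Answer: -90039749/1270 ≈ -70898.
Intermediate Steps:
Q(y) = (-18 + y)/(-577 + y)
Q(-693) - 1*70898 = (-18 - 693)/(-577 - 693) - 1*70898 = -711/(-1270) - 70898 = -1/1270*(-711) - 70898 = 711/1270 - 70898 = -90039749/1270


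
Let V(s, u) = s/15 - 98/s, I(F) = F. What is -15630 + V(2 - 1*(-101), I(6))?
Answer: -24139211/1545 ≈ -15624.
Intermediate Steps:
V(s, u) = -98/s + s/15 (V(s, u) = s*(1/15) - 98/s = s/15 - 98/s = -98/s + s/15)
-15630 + V(2 - 1*(-101), I(6)) = -15630 + (-98/(2 - 1*(-101)) + (2 - 1*(-101))/15) = -15630 + (-98/(2 + 101) + (2 + 101)/15) = -15630 + (-98/103 + (1/15)*103) = -15630 + (-98*1/103 + 103/15) = -15630 + (-98/103 + 103/15) = -15630 + 9139/1545 = -24139211/1545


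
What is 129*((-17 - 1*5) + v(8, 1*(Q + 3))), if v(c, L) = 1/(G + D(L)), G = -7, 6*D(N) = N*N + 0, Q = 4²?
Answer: -904548/319 ≈ -2835.6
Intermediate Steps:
Q = 16
D(N) = N²/6 (D(N) = (N*N + 0)/6 = (N² + 0)/6 = N²/6)
v(c, L) = 1/(-7 + L²/6)
129*((-17 - 1*5) + v(8, 1*(Q + 3))) = 129*((-17 - 1*5) + 6/(-42 + (1*(16 + 3))²)) = 129*((-17 - 5) + 6/(-42 + (1*19)²)) = 129*(-22 + 6/(-42 + 19²)) = 129*(-22 + 6/(-42 + 361)) = 129*(-22 + 6/319) = 129*(-7012/319) = -904548/319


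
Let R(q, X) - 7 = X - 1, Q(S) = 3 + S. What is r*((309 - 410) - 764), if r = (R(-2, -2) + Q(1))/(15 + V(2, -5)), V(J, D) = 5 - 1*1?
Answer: -6920/19 ≈ -364.21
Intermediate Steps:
R(q, X) = 6 + X (R(q, X) = 7 + (X - 1) = 7 + (-1 + X) = 6 + X)
V(J, D) = 4 (V(J, D) = 5 - 1 = 4)
r = 8/19 (r = ((6 - 2) + (3 + 1))/(15 + 4) = (4 + 4)/19 = 8*(1/19) = 8/19 ≈ 0.42105)
r*((309 - 410) - 764) = 8*((309 - 410) - 764)/19 = 8*(-101 - 764)/19 = (8/19)*(-865) = -6920/19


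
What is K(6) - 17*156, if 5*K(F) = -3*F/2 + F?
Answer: -13263/5 ≈ -2652.6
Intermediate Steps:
K(F) = -F/10 (K(F) = (-3*F/2 + F)/5 = (-F/2)/5 = -F/10)
K(6) - 17*156 = -1/10*6 - 17*156 = -3/5 - 2652 = -13263/5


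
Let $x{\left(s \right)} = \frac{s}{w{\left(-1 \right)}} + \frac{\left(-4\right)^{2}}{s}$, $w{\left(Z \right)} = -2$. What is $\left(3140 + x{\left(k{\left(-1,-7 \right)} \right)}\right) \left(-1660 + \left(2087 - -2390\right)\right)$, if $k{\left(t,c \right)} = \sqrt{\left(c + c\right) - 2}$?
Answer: $8845380 - 16902 i \approx 8.8454 \cdot 10^{6} - 16902.0 i$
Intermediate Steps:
$k{\left(t,c \right)} = \sqrt{-2 + 2 c}$ ($k{\left(t,c \right)} = \sqrt{2 c - 2} = \sqrt{-2 + 2 c}$)
$x{\left(s \right)} = \frac{16}{s} - \frac{s}{2}$ ($x{\left(s \right)} = \frac{s}{-2} + \frac{\left(-4\right)^{2}}{s} = s \left(- \frac{1}{2}\right) + \frac{16}{s} = - \frac{s}{2} + \frac{16}{s} = \frac{16}{s} - \frac{s}{2}$)
$\left(3140 + x{\left(k{\left(-1,-7 \right)} \right)}\right) \left(-1660 + \left(2087 - -2390\right)\right) = \left(3140 + \left(\frac{16}{\sqrt{-2 + 2 \left(-7\right)}} - \frac{\sqrt{-2 + 2 \left(-7\right)}}{2}\right)\right) \left(-1660 + \left(2087 - -2390\right)\right) = \left(3140 + \left(\frac{16}{\sqrt{-2 - 14}} - \frac{\sqrt{-2 - 14}}{2}\right)\right) \left(-1660 + \left(2087 + 2390\right)\right) = \left(3140 + \left(\frac{16}{\sqrt{-16}} - \frac{\sqrt{-16}}{2}\right)\right) \left(-1660 + 4477\right) = \left(3140 - \left(- 16 \left(- \frac{i}{4}\right) + \frac{1}{2} \cdot 4 i\right)\right) 2817 = \left(3140 + \left(16 \left(- \frac{i}{4}\right) - 2 i\right)\right) 2817 = \left(3140 - 6 i\right) 2817 = 8845380 - 16902 i$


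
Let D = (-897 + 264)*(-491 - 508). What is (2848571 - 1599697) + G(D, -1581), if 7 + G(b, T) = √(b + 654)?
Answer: 1248867 + √633021 ≈ 1.2497e+6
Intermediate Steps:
D = 632367 (D = -633*(-999) = 632367)
G(b, T) = -7 + √(654 + b) (G(b, T) = -7 + √(b + 654) = -7 + √(654 + b))
(2848571 - 1599697) + G(D, -1581) = (2848571 - 1599697) + (-7 + √(654 + 632367)) = 1248874 + (-7 + √633021) = 1248867 + √633021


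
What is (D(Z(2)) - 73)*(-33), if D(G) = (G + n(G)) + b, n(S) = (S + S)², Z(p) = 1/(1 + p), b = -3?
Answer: 7447/3 ≈ 2482.3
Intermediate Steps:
n(S) = 4*S² (n(S) = (2*S)² = 4*S²)
D(G) = -3 + G + 4*G² (D(G) = (G + 4*G²) - 3 = -3 + G + 4*G²)
(D(Z(2)) - 73)*(-33) = ((-3 + 1/(1 + 2) + 4*(1/(1 + 2))²) - 73)*(-33) = ((-3 + 1/3 + 4*(1/3)²) - 73)*(-33) = ((-3 + ⅓ + 4*(⅓)²) - 73)*(-33) = ((-3 + ⅓ + 4*(⅑)) - 73)*(-33) = ((-3 + ⅓ + 4/9) - 73)*(-33) = (-20/9 - 73)*(-33) = -677/9*(-33) = 7447/3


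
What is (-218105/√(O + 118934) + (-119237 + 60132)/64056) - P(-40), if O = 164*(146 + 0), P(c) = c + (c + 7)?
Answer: 4616983/64056 - 218105*√142878/142878 ≈ -504.93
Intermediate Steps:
P(c) = 7 + 2*c (P(c) = c + (7 + c) = 7 + 2*c)
O = 23944 (O = 164*146 = 23944)
(-218105/√(O + 118934) + (-119237 + 60132)/64056) - P(-40) = (-218105/√(23944 + 118934) + (-119237 + 60132)/64056) - (7 + 2*(-40)) = (-218105*√142878/142878 - 59105*1/64056) - (7 - 80) = (-218105*√142878/142878 - 59105/64056) - 1*(-73) = (-218105*√142878/142878 - 59105/64056) + 73 = (-59105/64056 - 218105*√142878/142878) + 73 = 4616983/64056 - 218105*√142878/142878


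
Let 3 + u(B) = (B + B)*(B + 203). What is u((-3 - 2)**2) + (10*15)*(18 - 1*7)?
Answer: 13047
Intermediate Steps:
u(B) = -3 + 2*B*(203 + B) (u(B) = -3 + (B + B)*(B + 203) = -3 + (2*B)*(203 + B) = -3 + 2*B*(203 + B))
u((-3 - 2)**2) + (10*15)*(18 - 1*7) = (-3 + 2*((-3 - 2)**2)**2 + 406*(-3 - 2)**2) + (10*15)*(18 - 1*7) = (-3 + 2*((-5)**2)**2 + 406*(-5)**2) + 150*(18 - 7) = (-3 + 2*25**2 + 406*25) + 150*11 = (-3 + 2*625 + 10150) + 1650 = (-3 + 1250 + 10150) + 1650 = 11397 + 1650 = 13047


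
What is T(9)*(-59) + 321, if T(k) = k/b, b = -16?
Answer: 5667/16 ≈ 354.19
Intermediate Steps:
T(k) = -k/16 (T(k) = k/(-16) = k*(-1/16) = -k/16)
T(9)*(-59) + 321 = -1/16*9*(-59) + 321 = -9/16*(-59) + 321 = 531/16 + 321 = 5667/16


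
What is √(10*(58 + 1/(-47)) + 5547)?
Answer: √13534073/47 ≈ 78.274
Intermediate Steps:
√(10*(58 + 1/(-47)) + 5547) = √(10*(58 - 1/47) + 5547) = √(10*(2725/47) + 5547) = √(27250/47 + 5547) = √(287959/47) = √13534073/47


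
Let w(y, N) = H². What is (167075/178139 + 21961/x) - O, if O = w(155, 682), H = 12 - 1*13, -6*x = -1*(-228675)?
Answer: -8667574558/13578645275 ≈ -0.63832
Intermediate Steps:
x = -76225/2 (x = -(-1)*(-228675)/6 = -⅙*228675 = -76225/2 ≈ -38113.)
H = -1 (H = 12 - 13 = -1)
w(y, N) = 1 (w(y, N) = (-1)² = 1)
O = 1
(167075/178139 + 21961/x) - O = (167075/178139 + 21961/(-76225/2)) - 1*1 = (167075*(1/178139) + 21961*(-2/76225)) - 1 = (167075/178139 - 43922/76225) - 1 = 4911070717/13578645275 - 1 = -8667574558/13578645275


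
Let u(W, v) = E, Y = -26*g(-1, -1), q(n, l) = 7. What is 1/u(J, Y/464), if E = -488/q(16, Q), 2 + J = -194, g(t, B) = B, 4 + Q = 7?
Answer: -7/488 ≈ -0.014344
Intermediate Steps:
Q = 3 (Q = -4 + 7 = 3)
J = -196 (J = -2 - 194 = -196)
Y = 26 (Y = -26*(-1) = 26)
E = -488/7 ≈ -69.714
u(W, v) = -488/7
1/u(J, Y/464) = 1/(-488/7) = -7/488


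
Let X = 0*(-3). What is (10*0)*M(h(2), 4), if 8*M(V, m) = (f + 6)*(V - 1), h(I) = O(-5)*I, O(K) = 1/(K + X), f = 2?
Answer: 0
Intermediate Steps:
X = 0
O(K) = 1/K (O(K) = 1/(K + 0) = 1/K)
h(I) = -I/5 (h(I) = I/(-5) = -I/5)
M(V, m) = -1 + V (M(V, m) = ((2 + 6)*(V - 1))/8 = (8*(-1 + V))/8 = (-8 + 8*V)/8 = -1 + V)
(10*0)*M(h(2), 4) = (10*0)*(-1 - ⅕*2) = 0*(-1 - ⅖) = 0*(-7/5) = 0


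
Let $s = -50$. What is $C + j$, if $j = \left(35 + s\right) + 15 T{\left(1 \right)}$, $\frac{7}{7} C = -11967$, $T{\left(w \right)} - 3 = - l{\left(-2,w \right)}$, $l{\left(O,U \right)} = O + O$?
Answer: $-11877$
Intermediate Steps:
$l{\left(O,U \right)} = 2 O$
$T{\left(w \right)} = 7$ ($T{\left(w \right)} = 3 - 2 \left(-2\right) = 3 - -4 = 3 + 4 = 7$)
$C = -11967$
$j = 90$ ($j = \left(35 - 50\right) + 15 \cdot 7 = -15 + 105 = 90$)
$C + j = -11967 + 90 = -11877$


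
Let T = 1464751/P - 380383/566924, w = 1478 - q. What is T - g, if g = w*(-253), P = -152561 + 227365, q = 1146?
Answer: 445364959857301/5301022862 ≈ 84015.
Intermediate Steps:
P = 74804
w = 332 (w = 1478 - 1*1146 = 1478 - 1146 = 332)
g = -83996 (g = 332*(-253) = -83996)
T = 100243540749/5301022862 (T = 1464751/74804 - 380383/566924 = 100243540749/5301022862 ≈ 18.910)
T - g = 100243540749/5301022862 - 1*(-83996) = 100243540749/5301022862 + 83996 = 445364959857301/5301022862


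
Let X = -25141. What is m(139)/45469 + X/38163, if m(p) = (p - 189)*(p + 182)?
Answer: -1755652279/1735233447 ≈ -1.0118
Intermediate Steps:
m(p) = (-189 + p)*(182 + p)
m(139)/45469 + X/38163 = (-34398 + 139² - 7*139)/45469 - 25141/38163 = (-34398 + 19321 - 973)*(1/45469) - 25141*1/38163 = -16050*1/45469 - 25141/38163 = -16050/45469 - 25141/38163 = -1755652279/1735233447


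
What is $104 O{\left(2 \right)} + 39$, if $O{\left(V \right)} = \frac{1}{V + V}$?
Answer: $65$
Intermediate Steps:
$O{\left(V \right)} = \frac{1}{2 V}$
$104 O{\left(2 \right)} + 39 = 104 \frac{1}{2 \cdot 2} + 39 = 104 \cdot \frac{1}{2} \cdot \frac{1}{2} + 39 = 104 \cdot \frac{1}{4} + 39 = 26 + 39 = 65$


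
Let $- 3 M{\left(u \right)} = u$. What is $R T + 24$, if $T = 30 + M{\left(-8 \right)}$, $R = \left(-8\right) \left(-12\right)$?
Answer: $3160$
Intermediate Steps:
$R = 96$
$M{\left(u \right)} = - \frac{u}{3}$
$T = \frac{98}{3}$ ($T = 30 - - \frac{8}{3} = 30 + \frac{8}{3} = \frac{98}{3} \approx 32.667$)
$R T + 24 = 96 \cdot \frac{98}{3} + 24 = 3136 + 24 = 3160$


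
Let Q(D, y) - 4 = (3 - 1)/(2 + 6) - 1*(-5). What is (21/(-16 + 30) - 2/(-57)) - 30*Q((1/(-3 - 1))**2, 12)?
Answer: -15730/57 ≈ -275.96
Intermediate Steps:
Q(D, y) = 37/4 (Q(D, y) = 4 + ((3 - 1)/(2 + 6) - 1*(-5)) = 4 + (2/8 + 5) = 4 + (2*(1/8) + 5) = 4 + (1/4 + 5) = 4 + 21/4 = 37/4)
(21/(-16 + 30) - 2/(-57)) - 30*Q((1/(-3 - 1))**2, 12) = (21/(-16 + 30) - 2/(-57)) - 30*37/4 = (21/14 - 2*(-1/57)) - 555/2 = (21*(1/14) + 2/57) - 555/2 = (3/2 + 2/57) - 555/2 = 175/114 - 555/2 = -15730/57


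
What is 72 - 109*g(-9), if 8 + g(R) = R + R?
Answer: 2906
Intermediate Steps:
g(R) = -8 + 2*R (g(R) = -8 + (R + R) = -8 + 2*R)
72 - 109*g(-9) = 72 - 109*(-8 + 2*(-9)) = 72 - 109*(-8 - 18) = 72 - 109*(-26) = 72 + 2834 = 2906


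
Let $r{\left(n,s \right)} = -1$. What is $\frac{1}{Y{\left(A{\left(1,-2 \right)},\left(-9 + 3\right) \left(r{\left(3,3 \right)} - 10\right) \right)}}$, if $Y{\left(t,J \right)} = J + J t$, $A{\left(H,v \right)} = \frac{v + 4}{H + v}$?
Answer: $- \frac{1}{66} \approx -0.015152$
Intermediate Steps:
$A{\left(H,v \right)} = \frac{4 + v}{H + v}$
$\frac{1}{Y{\left(A{\left(1,-2 \right)},\left(-9 + 3\right) \left(r{\left(3,3 \right)} - 10\right) \right)}} = \frac{1}{\left(-9 + 3\right) \left(-1 - 10\right) \left(1 + \frac{4 - 2}{1 - 2}\right)} = \frac{1}{\left(-6\right) \left(-11\right) \left(1 + \frac{1}{-1} \cdot 2\right)} = \frac{1}{66 \left(1 - 2\right)} = \frac{1}{66 \left(-1\right)} = \frac{1}{-66} = - \frac{1}{66}$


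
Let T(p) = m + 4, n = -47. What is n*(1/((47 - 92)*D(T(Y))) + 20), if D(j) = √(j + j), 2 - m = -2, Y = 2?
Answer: -169153/180 ≈ -939.74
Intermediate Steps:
m = 4 (m = 2 - 1*(-2) = 2 + 2 = 4)
T(p) = 8 (T(p) = 4 + 4 = 8)
D(j) = √2*√j (D(j) = √(2*j) = √2*√j)
n*(1/((47 - 92)*D(T(Y))) + 20) = -47*(1/((47 - 92)*((√2*√8))) + 20) = -47*(1/((-45)*((√2*(2*√2)))) + 20) = -47*(-1/45/4 + 20) = -47*(-1/45*¼ + 20) = -47*(-1/180 + 20) = -47*3599/180 = -169153/180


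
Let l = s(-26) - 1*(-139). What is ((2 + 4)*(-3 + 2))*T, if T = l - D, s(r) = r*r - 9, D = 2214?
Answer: 8448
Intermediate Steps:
s(r) = -9 + r**2 (s(r) = r**2 - 9 = -9 + r**2)
l = 806 (l = (-9 + (-26)**2) - 1*(-139) = (-9 + 676) + 139 = 667 + 139 = 806)
T = -1408 (T = 806 - 1*2214 = 806 - 2214 = -1408)
((2 + 4)*(-3 + 2))*T = ((2 + 4)*(-3 + 2))*(-1408) = (6*(-1))*(-1408) = -6*(-1408) = 8448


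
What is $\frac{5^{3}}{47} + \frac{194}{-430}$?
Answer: $\frac{22316}{10105} \approx 2.2084$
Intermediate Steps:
$\frac{5^{3}}{47} + \frac{194}{-430} = 125 \cdot \frac{1}{47} + 194 \left(- \frac{1}{430}\right) = \frac{125}{47} - \frac{97}{215} = \frac{22316}{10105}$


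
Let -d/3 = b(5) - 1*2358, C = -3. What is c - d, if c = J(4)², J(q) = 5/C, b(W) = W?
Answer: -63506/9 ≈ -7056.2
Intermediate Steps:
J(q) = -5/3 (J(q) = 5/(-3) = 5*(-⅓) = -5/3)
d = 7059 (d = -3*(5 - 1*2358) = -3*(5 - 2358) = -3*(-2353) = 7059)
c = 25/9 (c = (-5/3)² = 25/9 ≈ 2.7778)
c - d = 25/9 - 1*7059 = 25/9 - 7059 = -63506/9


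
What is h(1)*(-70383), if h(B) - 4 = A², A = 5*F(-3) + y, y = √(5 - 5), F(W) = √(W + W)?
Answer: 10275918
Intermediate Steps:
F(W) = √2*√W (F(W) = √(2*W) = √2*√W)
y = 0 (y = √0 = 0)
A = 5*I*√6 (A = 5*(√2*√(-3)) + 0 = 5*(√2*(I*√3)) + 0 = 5*(I*√6) + 0 = 5*I*√6 + 0 = 5*I*√6 ≈ 12.247*I)
h(B) = -146 (h(B) = 4 + (5*I*√6)² = 4 - 150 = -146)
h(1)*(-70383) = -146*(-70383) = 10275918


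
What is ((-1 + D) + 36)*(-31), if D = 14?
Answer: -1519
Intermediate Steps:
((-1 + D) + 36)*(-31) = ((-1 + 14) + 36)*(-31) = (13 + 36)*(-31) = 49*(-31) = -1519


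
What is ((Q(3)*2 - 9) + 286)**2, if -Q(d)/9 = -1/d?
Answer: 80089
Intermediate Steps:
Q(d) = 9/d (Q(d) = -(-9)/d = 9/d)
((Q(3)*2 - 9) + 286)**2 = (((9/3)*2 - 9) + 286)**2 = (((9*(1/3))*2 - 9) + 286)**2 = ((3*2 - 9) + 286)**2 = ((6 - 9) + 286)**2 = (-3 + 286)**2 = 283**2 = 80089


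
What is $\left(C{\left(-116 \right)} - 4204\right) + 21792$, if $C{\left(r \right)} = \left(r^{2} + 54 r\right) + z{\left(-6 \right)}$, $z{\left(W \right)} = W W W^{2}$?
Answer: $26076$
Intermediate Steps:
$z{\left(W \right)} = W^{4}$ ($z{\left(W \right)} = W^{2} W^{2} = W^{4}$)
$C{\left(r \right)} = 1296 + r^{2} + 54 r$ ($C{\left(r \right)} = \left(r^{2} + 54 r\right) + \left(-6\right)^{4} = \left(r^{2} + 54 r\right) + 1296 = 1296 + r^{2} + 54 r$)
$\left(C{\left(-116 \right)} - 4204\right) + 21792 = \left(\left(1296 + \left(-116\right)^{2} + 54 \left(-116\right)\right) - 4204\right) + 21792 = \left(\left(1296 + 13456 - 6264\right) - 4204\right) + 21792 = \left(8488 - 4204\right) + 21792 = 4284 + 21792 = 26076$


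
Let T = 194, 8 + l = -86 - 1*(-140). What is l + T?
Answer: 240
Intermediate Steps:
l = 46 (l = -8 + (-86 - 1*(-140)) = -8 + (-86 + 140) = -8 + 54 = 46)
l + T = 46 + 194 = 240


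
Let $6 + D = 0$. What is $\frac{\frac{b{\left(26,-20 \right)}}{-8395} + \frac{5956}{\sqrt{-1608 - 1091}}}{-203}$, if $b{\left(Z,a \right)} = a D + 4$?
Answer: $\frac{124}{1704185} + \frac{5956 i \sqrt{2699}}{547897} \approx 7.2762 \cdot 10^{-5} + 0.56475 i$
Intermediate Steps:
$D = -6$ ($D = -6 + 0 = -6$)
$b{\left(Z,a \right)} = 4 - 6 a$ ($b{\left(Z,a \right)} = a \left(-6\right) + 4 = - 6 a + 4 = 4 - 6 a$)
$\frac{\frac{b{\left(26,-20 \right)}}{-8395} + \frac{5956}{\sqrt{-1608 - 1091}}}{-203} = \frac{\frac{4 - -120}{-8395} + \frac{5956}{\sqrt{-1608 - 1091}}}{-203} = - \frac{\left(4 + 120\right) \left(- \frac{1}{8395}\right) + \frac{5956}{\sqrt{-2699}}}{203} = - \frac{124 \left(- \frac{1}{8395}\right) + \frac{5956}{i \sqrt{2699}}}{203} = - \frac{- \frac{124}{8395} + 5956 \left(- \frac{i \sqrt{2699}}{2699}\right)}{203} = - \frac{- \frac{124}{8395} - \frac{5956 i \sqrt{2699}}{2699}}{203} = \frac{124}{1704185} + \frac{5956 i \sqrt{2699}}{547897}$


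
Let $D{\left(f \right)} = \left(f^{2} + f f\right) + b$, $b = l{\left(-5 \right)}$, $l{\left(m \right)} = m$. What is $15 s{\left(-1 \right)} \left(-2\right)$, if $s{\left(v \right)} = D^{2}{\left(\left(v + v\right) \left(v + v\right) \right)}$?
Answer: $-21870$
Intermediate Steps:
$b = -5$
$D{\left(f \right)} = -5 + 2 f^{2}$ ($D{\left(f \right)} = \left(f^{2} + f f\right) - 5 = \left(f^{2} + f^{2}\right) - 5 = 2 f^{2} - 5 = -5 + 2 f^{2}$)
$s{\left(v \right)} = \left(-5 + 32 v^{4}\right)^{2}$ ($s{\left(v \right)} = \left(-5 + 2 \left(\left(v + v\right) \left(v + v\right)\right)^{2}\right)^{2} = \left(-5 + 2 \left(2 v 2 v\right)^{2}\right)^{2} = \left(-5 + 2 \left(4 v^{2}\right)^{2}\right)^{2} = \left(-5 + 2 \cdot 16 v^{4}\right)^{2} = \left(-5 + 32 v^{4}\right)^{2}$)
$15 s{\left(-1 \right)} \left(-2\right) = 15 \left(-5 + 32 \left(-1\right)^{4}\right)^{2} \left(-2\right) = 15 \left(-5 + 32 \cdot 1\right)^{2} \left(-2\right) = 15 \left(-5 + 32\right)^{2} \left(-2\right) = 15 \cdot 27^{2} \left(-2\right) = 15 \cdot 729 \left(-2\right) = 10935 \left(-2\right) = -21870$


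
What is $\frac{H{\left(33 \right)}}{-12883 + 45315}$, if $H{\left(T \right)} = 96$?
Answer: $\frac{6}{2027} \approx 0.00296$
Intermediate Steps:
$\frac{H{\left(33 \right)}}{-12883 + 45315} = \frac{96}{-12883 + 45315} = \frac{96}{32432} = 96 \cdot \frac{1}{32432} = \frac{6}{2027}$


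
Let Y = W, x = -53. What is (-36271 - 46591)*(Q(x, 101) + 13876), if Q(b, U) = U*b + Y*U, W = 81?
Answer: -1384126848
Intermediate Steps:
Y = 81
Q(b, U) = 81*U + U*b (Q(b, U) = U*b + 81*U = 81*U + U*b)
(-36271 - 46591)*(Q(x, 101) + 13876) = (-36271 - 46591)*(101*(81 - 53) + 13876) = -82862*(101*28 + 13876) = -82862*(2828 + 13876) = -82862*16704 = -1384126848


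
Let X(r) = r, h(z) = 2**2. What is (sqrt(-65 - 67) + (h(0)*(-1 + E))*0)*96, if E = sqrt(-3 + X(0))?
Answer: 192*I*sqrt(33) ≈ 1103.0*I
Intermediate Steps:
h(z) = 4
E = I*sqrt(3) (E = sqrt(-3 + 0) = sqrt(-3) = I*sqrt(3) ≈ 1.732*I)
(sqrt(-65 - 67) + (h(0)*(-1 + E))*0)*96 = (sqrt(-65 - 67) + (4*(-1 + I*sqrt(3)))*0)*96 = (sqrt(-132) + (-4 + 4*I*sqrt(3))*0)*96 = (2*I*sqrt(33) + 0)*96 = (2*I*sqrt(33))*96 = 192*I*sqrt(33)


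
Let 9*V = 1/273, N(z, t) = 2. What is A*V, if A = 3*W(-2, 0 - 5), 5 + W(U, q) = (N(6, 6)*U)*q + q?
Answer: 10/819 ≈ 0.012210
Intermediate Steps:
W(U, q) = -5 + q + 2*U*q (W(U, q) = -5 + ((2*U)*q + q) = -5 + (2*U*q + q) = -5 + (q + 2*U*q) = -5 + q + 2*U*q)
V = 1/2457 (V = (⅑)/273 = (⅑)*(1/273) = 1/2457 ≈ 0.00040700)
A = 30 (A = 3*(-5 + (0 - 5) + 2*(-2)*(0 - 5)) = 3*(-5 - 5 + 2*(-2)*(-5)) = 3*(-5 - 5 + 20) = 3*10 = 30)
A*V = 30*(1/2457) = 10/819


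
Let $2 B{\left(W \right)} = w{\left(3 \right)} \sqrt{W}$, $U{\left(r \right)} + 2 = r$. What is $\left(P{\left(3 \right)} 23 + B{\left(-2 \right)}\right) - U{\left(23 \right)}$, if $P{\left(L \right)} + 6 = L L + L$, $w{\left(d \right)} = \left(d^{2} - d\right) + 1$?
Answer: $117 + \frac{7 i \sqrt{2}}{2} \approx 117.0 + 4.9497 i$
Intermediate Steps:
$w{\left(d \right)} = 1 + d^{2} - d$
$U{\left(r \right)} = -2 + r$
$P{\left(L \right)} = -6 + L + L^{2}$ ($P{\left(L \right)} = -6 + \left(L L + L\right) = -6 + \left(L^{2} + L\right) = -6 + \left(L + L^{2}\right) = -6 + L + L^{2}$)
$B{\left(W \right)} = \frac{7 \sqrt{W}}{2}$ ($B{\left(W \right)} = \frac{\left(1 + 3^{2} - 3\right) \sqrt{W}}{2} = \frac{\left(1 + 9 - 3\right) \sqrt{W}}{2} = \frac{7 \sqrt{W}}{2}$)
$\left(P{\left(3 \right)} 23 + B{\left(-2 \right)}\right) - U{\left(23 \right)} = \left(\left(-6 + 3 + 3^{2}\right) 23 + \frac{7 \sqrt{-2}}{2}\right) - \left(-2 + 23\right) = \left(\left(-6 + 3 + 9\right) 23 + \frac{7 i \sqrt{2}}{2}\right) - 21 = \left(6 \cdot 23 + \frac{7 i \sqrt{2}}{2}\right) - 21 = \left(138 + \frac{7 i \sqrt{2}}{2}\right) - 21 = 117 + \frac{7 i \sqrt{2}}{2}$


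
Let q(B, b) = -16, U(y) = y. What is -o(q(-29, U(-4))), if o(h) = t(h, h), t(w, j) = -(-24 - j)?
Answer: -8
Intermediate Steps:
t(w, j) = 24 + j
o(h) = 24 + h
-o(q(-29, U(-4))) = -(24 - 16) = -1*8 = -8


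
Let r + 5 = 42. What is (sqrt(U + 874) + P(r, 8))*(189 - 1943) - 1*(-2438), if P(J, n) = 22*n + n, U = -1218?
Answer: -320298 - 3508*I*sqrt(86) ≈ -3.203e+5 - 32532.0*I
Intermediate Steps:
r = 37 (r = -5 + 42 = 37)
P(J, n) = 23*n
(sqrt(U + 874) + P(r, 8))*(189 - 1943) - 1*(-2438) = (sqrt(-1218 + 874) + 23*8)*(189 - 1943) - 1*(-2438) = (sqrt(-344) + 184)*(-1754) + 2438 = (2*I*sqrt(86) + 184)*(-1754) + 2438 = (184 + 2*I*sqrt(86))*(-1754) + 2438 = (-322736 - 3508*I*sqrt(86)) + 2438 = -320298 - 3508*I*sqrt(86)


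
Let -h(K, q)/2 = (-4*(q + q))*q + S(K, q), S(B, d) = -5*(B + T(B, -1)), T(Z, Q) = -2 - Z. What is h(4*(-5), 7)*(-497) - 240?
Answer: -379948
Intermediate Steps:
S(B, d) = 10 (S(B, d) = -5*(B + (-2 - B)) = -5*(-2) = 10)
h(K, q) = -20 + 16*q**2 (h(K, q) = -2*((-4*(q + q))*q + 10) = -2*((-8*q)*q + 10) = -2*(-8*q**2 + 10) = -2*(10 - 8*q**2) = -20 + 16*q**2)
h(4*(-5), 7)*(-497) - 240 = (-20 + 16*7**2)*(-497) - 240 = (-20 + 16*49)*(-497) - 240 = (-20 + 784)*(-497) - 240 = 764*(-497) - 240 = -379708 - 240 = -379948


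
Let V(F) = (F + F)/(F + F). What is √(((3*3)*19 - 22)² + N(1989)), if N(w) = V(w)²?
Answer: √22202 ≈ 149.00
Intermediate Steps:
V(F) = 1 (V(F) = (2*F)/((2*F)) = (2*F)*(1/(2*F)) = 1)
N(w) = 1 (N(w) = 1² = 1)
√(((3*3)*19 - 22)² + N(1989)) = √(((3*3)*19 - 22)² + 1) = √((9*19 - 22)² + 1) = √((171 - 22)² + 1) = √(149² + 1) = √(22201 + 1) = √22202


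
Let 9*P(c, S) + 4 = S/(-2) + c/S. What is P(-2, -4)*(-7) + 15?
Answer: 97/6 ≈ 16.167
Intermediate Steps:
P(c, S) = -4/9 - S/18 + c/(9*S) (P(c, S) = -4/9 + (S/(-2) + c/S)/9 = -4/9 + (S*(-½) + c/S)/9 = -4/9 + (-S/2 + c/S)/9 = -4/9 + (-S/18 + c/(9*S)) = -4/9 - S/18 + c/(9*S))
P(-2, -4)*(-7) + 15 = ((1/18)*(2*(-2) - 1*(-4)*(8 - 4))/(-4))*(-7) + 15 = ((1/18)*(-¼)*(-4 - 1*(-4)*4))*(-7) + 15 = ((1/18)*(-¼)*(-4 + 16))*(-7) + 15 = ((1/18)*(-¼)*12)*(-7) + 15 = -⅙*(-7) + 15 = 7/6 + 15 = 97/6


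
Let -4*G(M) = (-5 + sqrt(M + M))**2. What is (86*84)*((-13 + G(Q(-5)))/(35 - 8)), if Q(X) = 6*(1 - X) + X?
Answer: -83678/9 + 6020*sqrt(62)/9 ≈ -4030.7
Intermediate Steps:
Q(X) = 6 - 5*X (Q(X) = (6 - 6*X) + X = 6 - 5*X)
G(M) = -(-5 + sqrt(2)*sqrt(M))**2/4 (G(M) = -(-5 + sqrt(M + M))**2/4 = -(-5 + sqrt(2*M))**2/4 = -(-5 + sqrt(2)*sqrt(M))**2/4)
(86*84)*((-13 + G(Q(-5)))/(35 - 8)) = (86*84)*((-13 - (-5 + sqrt(2)*sqrt(6 - 5*(-5)))**2/4)/(35 - 8)) = 7224*((-13 - (-5 + sqrt(2)*sqrt(6 + 25))**2/4)/27) = 7224*((-13 - (-5 + sqrt(2)*sqrt(31))**2/4)*(1/27)) = 7224*((-13 - (-5 + sqrt(62))**2/4)*(1/27)) = 7224*(-13/27 - (-5 + sqrt(62))**2/108) = -31304/9 - 602*(-5 + sqrt(62))**2/9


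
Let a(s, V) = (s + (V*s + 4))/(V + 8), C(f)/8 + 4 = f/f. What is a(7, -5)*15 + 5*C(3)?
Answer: -240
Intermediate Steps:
C(f) = -24 (C(f) = -32 + 8*(f/f) = -32 + 8*1 = -32 + 8 = -24)
a(s, V) = (4 + s + V*s)/(8 + V) (a(s, V) = (s + (4 + V*s))/(8 + V) = (4 + s + V*s)/(8 + V))
a(7, -5)*15 + 5*C(3) = ((4 + 7 - 5*7)/(8 - 5))*15 + 5*(-24) = ((4 + 7 - 35)/3)*15 - 120 = ((⅓)*(-24))*15 - 120 = -8*15 - 120 = -120 - 120 = -240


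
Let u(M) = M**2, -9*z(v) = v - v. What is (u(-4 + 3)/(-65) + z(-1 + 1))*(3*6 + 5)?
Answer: -23/65 ≈ -0.35385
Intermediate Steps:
z(v) = 0 (z(v) = -(v - v)/9 = -1/9*0 = 0)
(u(-4 + 3)/(-65) + z(-1 + 1))*(3*6 + 5) = ((-4 + 3)**2/(-65) + 0)*(3*6 + 5) = ((-1)**2*(-1/65) + 0)*(18 + 5) = (1*(-1/65) + 0)*23 = (-1/65 + 0)*23 = -1/65*23 = -23/65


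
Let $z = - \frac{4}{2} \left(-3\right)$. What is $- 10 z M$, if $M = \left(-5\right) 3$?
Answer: $900$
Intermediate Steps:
$M = -15$
$z = 6$ ($z = \left(-4\right) \frac{1}{2} \left(-3\right) = \left(-2\right) \left(-3\right) = 6$)
$- 10 z M = \left(-10\right) 6 \left(-15\right) = \left(-60\right) \left(-15\right) = 900$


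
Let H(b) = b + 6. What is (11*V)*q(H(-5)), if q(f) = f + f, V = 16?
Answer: 352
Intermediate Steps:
H(b) = 6 + b
q(f) = 2*f
(11*V)*q(H(-5)) = (11*16)*(2*(6 - 5)) = 176*(2*1) = 176*2 = 352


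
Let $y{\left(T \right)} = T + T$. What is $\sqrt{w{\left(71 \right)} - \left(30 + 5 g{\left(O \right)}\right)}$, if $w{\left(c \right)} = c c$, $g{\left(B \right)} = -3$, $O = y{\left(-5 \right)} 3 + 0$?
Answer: $\sqrt{5026} \approx 70.894$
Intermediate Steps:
$y{\left(T \right)} = 2 T$
$O = -30$ ($O = 2 \left(-5\right) 3 + 0 = \left(-10\right) 3 + 0 = -30 + 0 = -30$)
$w{\left(c \right)} = c^{2}$
$\sqrt{w{\left(71 \right)} - \left(30 + 5 g{\left(O \right)}\right)} = \sqrt{71^{2} + \left(10 \left(-3\right) - -15\right)} = \sqrt{5041 + \left(-30 + 15\right)} = \sqrt{5041 - 15} = \sqrt{5026}$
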